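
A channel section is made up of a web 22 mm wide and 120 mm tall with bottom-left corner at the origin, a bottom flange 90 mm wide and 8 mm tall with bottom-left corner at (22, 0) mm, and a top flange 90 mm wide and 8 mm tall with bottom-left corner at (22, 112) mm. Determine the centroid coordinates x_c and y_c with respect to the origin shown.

x_c = 30.76 mm, y_c = 60.00 mm

Part | A | x̄ᵢ | ȳᵢ | A·x̄ᵢ | A·ȳᵢ
web | 2640.00 | 11.00 | 60.00 | 29040.00 | 158400.00
bottom flange | 720.00 | 67.00 | 4.00 | 48240.00 | 2880.00
top flange | 720.00 | 67.00 | 116.00 | 48240.00 | 83520.00
Σ | 4080.00 |  |  | 125520.00 | 244800.00
x_c = 125520.00 / 4080.00 = 30.76 mm
y_c = 244800.00 / 4080.00 = 60.00 mm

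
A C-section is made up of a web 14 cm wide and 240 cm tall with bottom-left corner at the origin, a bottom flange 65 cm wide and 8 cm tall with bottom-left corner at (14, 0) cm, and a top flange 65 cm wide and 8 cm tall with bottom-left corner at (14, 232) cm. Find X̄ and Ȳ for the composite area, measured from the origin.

X̄ = 16.34 cm, Ȳ = 120.00 cm

web: A = 14 × 240 = 3360.00, centroid at (7.00, 120.00).
bottom flange: A = 65 × 8 = 520.00, centroid at (46.50, 4.00).
top flange: A = 65 × 8 = 520.00, centroid at (46.50, 236.00).
ΣA = 4400.00 cm²
ΣAX̄ = (3360.00)(7.00) + (520.00)(46.50) + (520.00)(46.50) = 71880.00 cm³
ΣAȲ = (3360.00)(120.00) + (520.00)(4.00) + (520.00)(236.00) = 528000.00 cm³
X̄ = 71880.00 / 4400.00 = 16.34 cm
Ȳ = 528000.00 / 4400.00 = 120.00 cm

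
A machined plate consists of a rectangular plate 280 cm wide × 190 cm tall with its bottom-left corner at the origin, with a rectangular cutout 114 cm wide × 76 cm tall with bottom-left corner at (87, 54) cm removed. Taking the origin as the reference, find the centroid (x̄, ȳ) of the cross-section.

x̄ = 139.22 cm, ȳ = 95.58 cm

plate: A = 280 × 190 = 53200.00, centroid at (140.00, 95.00).
hole: A = −(114 × 76) = -8664.00, centroid at (144.00, 92.00).
ΣA = 44536.00 cm²
ΣAx̄ = (53200.00)(140.00) + (-8664.00)(144.00) = 6200384.00 cm³
ΣAȳ = (53200.00)(95.00) + (-8664.00)(92.00) = 4256912.00 cm³
x̄ = 6200384.00 / 44536.00 = 139.22 cm
ȳ = 4256912.00 / 44536.00 = 95.58 cm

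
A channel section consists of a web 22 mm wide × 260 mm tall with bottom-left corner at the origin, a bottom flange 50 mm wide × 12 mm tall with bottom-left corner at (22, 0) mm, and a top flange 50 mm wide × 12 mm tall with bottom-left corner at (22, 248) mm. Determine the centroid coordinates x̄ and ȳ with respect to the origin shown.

x̄ = 17.24 mm, ȳ = 130.00 mm

Part | A | x̄ᵢ | ȳᵢ | A·x̄ᵢ | A·ȳᵢ
web | 5720.00 | 11.00 | 130.00 | 62920.00 | 743600.00
bottom flange | 600.00 | 47.00 | 6.00 | 28200.00 | 3600.00
top flange | 600.00 | 47.00 | 254.00 | 28200.00 | 152400.00
Σ | 6920.00 |  |  | 119320.00 | 899600.00
x̄ = 119320.00 / 6920.00 = 17.24 mm
ȳ = 899600.00 / 6920.00 = 130.00 mm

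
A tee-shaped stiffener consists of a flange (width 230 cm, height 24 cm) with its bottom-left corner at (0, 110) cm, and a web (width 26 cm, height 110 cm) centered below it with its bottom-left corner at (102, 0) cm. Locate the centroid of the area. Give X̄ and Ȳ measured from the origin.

web: A = 26 × 110 = 2860.00, centroid at (115.00, 55.00).
flange: A = 230 × 24 = 5520.00, centroid at (115.00, 122.00).
ΣA = 8380.00 cm², ΣAX̄ = 963700.00 cm³, ΣAȲ = 830740.00 cm³.
X̄ = 963700.00/8380.00 = 115.00 cm; Ȳ = 830740.00/8380.00 = 99.13 cm.

X̄ = 115.00 cm, Ȳ = 99.13 cm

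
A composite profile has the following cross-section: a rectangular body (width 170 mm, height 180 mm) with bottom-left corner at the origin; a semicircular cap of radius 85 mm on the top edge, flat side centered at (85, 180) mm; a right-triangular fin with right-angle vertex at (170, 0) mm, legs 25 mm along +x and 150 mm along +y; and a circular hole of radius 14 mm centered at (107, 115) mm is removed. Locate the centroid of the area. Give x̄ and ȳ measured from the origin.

Part | A | x̄ᵢ | ȳᵢ | A·x̄ᵢ | A·ȳᵢ
rectangular body | 30600.00 | 85.00 | 90.00 | 2601000.00 | 2754000.00
semicircular top | 11349.00 | 85.00 | 216.08 | 964665.29 | 2452237.29
triangular fin | 1875.00 | 178.33 | 50.00 | 334375.00 | 93750.00
hole | -615.75 | 107.00 | 115.00 | -65885.48 | -70811.50
Σ | 43208.25 |  |  | 3834154.81 | 5229175.79
x̄ = 3834154.81 / 43208.25 = 88.74 mm
ȳ = 5229175.79 / 43208.25 = 121.02 mm

x̄ = 88.74 mm, ȳ = 121.02 mm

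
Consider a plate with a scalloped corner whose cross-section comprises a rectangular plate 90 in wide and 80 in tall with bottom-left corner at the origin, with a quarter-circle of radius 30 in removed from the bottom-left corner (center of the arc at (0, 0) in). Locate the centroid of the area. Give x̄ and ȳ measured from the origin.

x̄ = 48.51 in, ȳ = 42.97 in

Part | A | x̄ᵢ | ȳᵢ | A·x̄ᵢ | A·ȳᵢ
plate | 7200.00 | 45.00 | 40.00 | 324000.00 | 288000.00
removed quarter-circle | -706.86 | 12.73 | 12.73 | -9000.00 | -9000.00
Σ | 6493.14 |  |  | 315000.00 | 279000.00
x̄ = 315000.00 / 6493.14 = 48.51 in
ȳ = 279000.00 / 6493.14 = 42.97 in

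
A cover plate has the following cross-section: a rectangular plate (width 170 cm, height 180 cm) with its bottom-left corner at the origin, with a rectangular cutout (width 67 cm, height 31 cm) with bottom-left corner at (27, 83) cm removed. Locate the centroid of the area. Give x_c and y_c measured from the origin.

x_c = 86.78 cm, y_c = 89.38 cm

plate: A = 170 × 180 = 30600.00, centroid at (85.00, 90.00).
hole: A = −(67 × 31) = -2077.00, centroid at (60.50, 98.50).
ΣA = 28523.00 cm², ΣAx_c = 2475341.50 cm³, ΣAy_c = 2549415.50 cm³.
x_c = 2475341.50/28523.00 = 86.78 cm; y_c = 2549415.50/28523.00 = 89.38 cm.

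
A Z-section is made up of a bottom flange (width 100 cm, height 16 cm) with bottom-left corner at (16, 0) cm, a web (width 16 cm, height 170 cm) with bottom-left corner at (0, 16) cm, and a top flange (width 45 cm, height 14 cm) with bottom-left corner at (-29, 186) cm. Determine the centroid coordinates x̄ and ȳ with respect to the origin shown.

Part | A | x̄ᵢ | ȳᵢ | A·x̄ᵢ | A·ȳᵢ
bottom flange | 1600.00 | 66.00 | 8.00 | 105600.00 | 12800.00
web | 2720.00 | 8.00 | 101.00 | 21760.00 | 274720.00
top flange | 630.00 | -6.50 | 193.00 | -4095.00 | 121590.00
Σ | 4950.00 |  |  | 123265.00 | 409110.00
x̄ = 123265.00 / 4950.00 = 24.90 cm
ȳ = 409110.00 / 4950.00 = 82.65 cm

x̄ = 24.90 cm, ȳ = 82.65 cm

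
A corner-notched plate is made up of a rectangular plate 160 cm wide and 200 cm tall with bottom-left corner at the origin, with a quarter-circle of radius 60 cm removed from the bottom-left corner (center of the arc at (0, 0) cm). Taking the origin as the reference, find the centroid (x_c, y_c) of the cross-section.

Part | A | x̄ᵢ | ȳᵢ | A·x̄ᵢ | A·ȳᵢ
plate | 32000.00 | 80.00 | 100.00 | 2560000.00 | 3200000.00
removed quarter-circle | -2827.43 | 25.46 | 25.46 | -72000.00 | -72000.00
Σ | 29172.57 |  |  | 2488000.00 | 3128000.00
x_c = 2488000.00 / 29172.57 = 85.29 cm
y_c = 3128000.00 / 29172.57 = 107.22 cm

x_c = 85.29 cm, y_c = 107.22 cm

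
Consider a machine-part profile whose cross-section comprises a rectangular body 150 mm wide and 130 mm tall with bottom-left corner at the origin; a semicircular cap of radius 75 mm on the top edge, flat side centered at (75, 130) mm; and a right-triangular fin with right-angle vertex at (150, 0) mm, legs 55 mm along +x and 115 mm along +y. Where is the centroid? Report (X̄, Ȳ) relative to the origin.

X̄ = 84.37 mm, Ȳ = 89.49 mm

Part | A | x̄ᵢ | ȳᵢ | A·x̄ᵢ | A·ȳᵢ
rectangular body | 19500.00 | 75.00 | 65.00 | 1462500.00 | 1267500.00
semicircular top | 8835.73 | 75.00 | 161.83 | 662679.70 | 1429894.81
triangular fin | 3162.50 | 168.33 | 38.33 | 532354.17 | 121229.17
Σ | 31498.23 |  |  | 2657533.87 | 2818623.98
X̄ = 2657533.87 / 31498.23 = 84.37 mm
Ȳ = 2818623.98 / 31498.23 = 89.49 mm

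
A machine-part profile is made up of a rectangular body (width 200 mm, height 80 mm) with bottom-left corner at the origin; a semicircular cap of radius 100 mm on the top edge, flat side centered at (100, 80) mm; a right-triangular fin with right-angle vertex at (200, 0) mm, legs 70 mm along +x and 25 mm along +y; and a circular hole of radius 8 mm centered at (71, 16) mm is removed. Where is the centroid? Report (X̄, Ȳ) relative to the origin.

X̄ = 103.51 mm, Ȳ = 79.28 mm

rectangular body: A = 200 × 80 = 16000.00, centroid at (100.00, 40.00).
semicircular top: A = ½π·100² = 15707.96, centroid at (100.00, 122.44).
triangular fin: A = ½·70·25 = 875.00, centroid at (223.33, 8.33).
hole: A = −π·8² = -201.06, centroid at (71.00, 16.00).
ΣA = 32381.90 mm²
ΣAX̄ = (16000.00)(100.00) + (15707.96)(100.00) + (875.00)(223.33) + (-201.06)(71.00) = 3351937.60 mm³
ΣAȲ = (16000.00)(40.00) + (15707.96)(122.44) + (875.00)(8.33) + (-201.06)(16.00) = 2567378.40 mm³
X̄ = 3351937.60 / 32381.90 = 103.51 mm
Ȳ = 2567378.40 / 32381.90 = 79.28 mm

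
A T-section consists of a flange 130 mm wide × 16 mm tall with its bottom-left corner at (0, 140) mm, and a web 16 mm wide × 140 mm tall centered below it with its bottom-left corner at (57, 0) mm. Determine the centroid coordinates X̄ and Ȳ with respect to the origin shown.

X̄ = 65.00 mm, Ȳ = 107.56 mm

Part | A | x̄ᵢ | ȳᵢ | A·x̄ᵢ | A·ȳᵢ
web | 2240.00 | 65.00 | 70.00 | 145600.00 | 156800.00
flange | 2080.00 | 65.00 | 148.00 | 135200.00 | 307840.00
Σ | 4320.00 |  |  | 280800.00 | 464640.00
X̄ = 280800.00 / 4320.00 = 65.00 mm
Ȳ = 464640.00 / 4320.00 = 107.56 mm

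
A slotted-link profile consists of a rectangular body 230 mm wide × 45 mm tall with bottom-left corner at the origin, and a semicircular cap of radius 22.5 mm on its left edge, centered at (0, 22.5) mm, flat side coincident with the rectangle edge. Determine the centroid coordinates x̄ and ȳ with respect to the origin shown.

Part | A | x̄ᵢ | ȳᵢ | A·x̄ᵢ | A·ȳᵢ
rectangular body | 10350.00 | 115.00 | 22.50 | 1190250.00 | 232875.00
semicircular end | 795.22 | -9.55 | 22.50 | -7593.75 | 17892.35
Σ | 11145.22 |  |  | 1182656.25 | 250767.35
x̄ = 1182656.25 / 11145.22 = 106.11 mm
ȳ = 250767.35 / 11145.22 = 22.50 mm

x̄ = 106.11 mm, ȳ = 22.50 mm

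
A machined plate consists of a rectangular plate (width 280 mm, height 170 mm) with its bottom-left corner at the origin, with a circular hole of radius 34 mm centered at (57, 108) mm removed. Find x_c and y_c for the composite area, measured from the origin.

x_c = 146.86 mm, y_c = 83.10 mm

Part | A | x̄ᵢ | ȳᵢ | A·x̄ᵢ | A·ȳᵢ
plate | 47600.00 | 140.00 | 85.00 | 6664000.00 | 4046000.00
hole | -3631.68 | 57.00 | 108.00 | -207005.82 | -392221.56
Σ | 43968.32 |  |  | 6456994.18 | 3653778.44
x_c = 6456994.18 / 43968.32 = 146.86 mm
y_c = 3653778.44 / 43968.32 = 83.10 mm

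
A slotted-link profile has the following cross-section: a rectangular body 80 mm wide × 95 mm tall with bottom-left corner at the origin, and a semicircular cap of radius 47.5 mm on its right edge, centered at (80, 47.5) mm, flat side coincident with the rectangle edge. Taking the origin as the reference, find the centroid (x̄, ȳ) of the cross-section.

x̄ = 59.13 mm, ȳ = 47.50 mm

rectangular body: A = 80 × 95 = 7600.00, centroid at (40.00, 47.50).
semicircular end: A = ½π·47.5² = 3544.11, centroid at (100.16, 47.50).
ΣA = 11144.11 mm², ΣAx̄ = 658976.65 mm³, ΣAȳ = 529345.19 mm³.
x̄ = 658976.65/11144.11 = 59.13 mm; ȳ = 529345.19/11144.11 = 47.50 mm.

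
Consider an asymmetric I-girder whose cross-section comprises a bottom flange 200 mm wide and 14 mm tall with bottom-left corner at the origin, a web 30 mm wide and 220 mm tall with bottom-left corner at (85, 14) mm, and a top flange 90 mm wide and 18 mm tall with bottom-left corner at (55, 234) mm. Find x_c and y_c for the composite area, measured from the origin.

Part | A | x̄ᵢ | ȳᵢ | A·x̄ᵢ | A·ȳᵢ
bottom flange | 2800.00 | 100.00 | 7.00 | 280000.00 | 19600.00
web | 6600.00 | 100.00 | 124.00 | 660000.00 | 818400.00
top flange | 1620.00 | 100.00 | 243.00 | 162000.00 | 393660.00
Σ | 11020.00 |  |  | 1102000.00 | 1231660.00
x_c = 1102000.00 / 11020.00 = 100.00 mm
y_c = 1231660.00 / 11020.00 = 111.77 mm

x_c = 100.00 mm, y_c = 111.77 mm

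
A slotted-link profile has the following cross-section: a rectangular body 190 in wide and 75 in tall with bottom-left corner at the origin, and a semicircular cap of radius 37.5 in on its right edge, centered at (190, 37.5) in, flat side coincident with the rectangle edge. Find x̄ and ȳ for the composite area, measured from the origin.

Part | A | x̄ᵢ | ȳᵢ | A·x̄ᵢ | A·ȳᵢ
rectangular body | 14250.00 | 95.00 | 37.50 | 1353750.00 | 534375.00
semicircular end | 2208.93 | 205.92 | 37.50 | 454853.39 | 82834.96
Σ | 16458.93 |  |  | 1808603.39 | 617209.96
x̄ = 1808603.39 / 16458.93 = 109.89 in
ȳ = 617209.96 / 16458.93 = 37.50 in

x̄ = 109.89 in, ȳ = 37.50 in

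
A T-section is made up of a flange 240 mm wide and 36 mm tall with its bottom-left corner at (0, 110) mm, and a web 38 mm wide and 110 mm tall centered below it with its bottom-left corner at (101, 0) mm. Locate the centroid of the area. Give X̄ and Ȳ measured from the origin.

web: A = 38 × 110 = 4180.00, centroid at (120.00, 55.00).
flange: A = 240 × 36 = 8640.00, centroid at (120.00, 128.00).
ΣA = 12820.00 mm²
ΣAX̄ = (4180.00)(120.00) + (8640.00)(120.00) = 1538400.00 mm³
ΣAȲ = (4180.00)(55.00) + (8640.00)(128.00) = 1335820.00 mm³
X̄ = 1538400.00 / 12820.00 = 120.00 mm
Ȳ = 1335820.00 / 12820.00 = 104.20 mm

X̄ = 120.00 mm, Ȳ = 104.20 mm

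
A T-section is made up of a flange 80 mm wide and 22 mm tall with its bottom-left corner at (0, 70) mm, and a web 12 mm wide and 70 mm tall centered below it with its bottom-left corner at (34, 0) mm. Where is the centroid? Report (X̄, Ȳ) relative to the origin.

web: A = 12 × 70 = 840.00, centroid at (40.00, 35.00).
flange: A = 80 × 22 = 1760.00, centroid at (40.00, 81.00).
ΣA = 2600.00 mm²
ΣAX̄ = (840.00)(40.00) + (1760.00)(40.00) = 104000.00 mm³
ΣAȲ = (840.00)(35.00) + (1760.00)(81.00) = 171960.00 mm³
X̄ = 104000.00 / 2600.00 = 40.00 mm
Ȳ = 171960.00 / 2600.00 = 66.14 mm

X̄ = 40.00 mm, Ȳ = 66.14 mm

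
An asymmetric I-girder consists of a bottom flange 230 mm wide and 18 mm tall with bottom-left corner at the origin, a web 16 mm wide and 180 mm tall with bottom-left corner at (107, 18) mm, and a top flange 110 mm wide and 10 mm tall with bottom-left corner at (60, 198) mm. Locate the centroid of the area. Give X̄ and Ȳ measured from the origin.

Part | A | x̄ᵢ | ȳᵢ | A·x̄ᵢ | A·ȳᵢ
bottom flange | 4140.00 | 115.00 | 9.00 | 476100.00 | 37260.00
web | 2880.00 | 115.00 | 108.00 | 331200.00 | 311040.00
top flange | 1100.00 | 115.00 | 203.00 | 126500.00 | 223300.00
Σ | 8120.00 |  |  | 933800.00 | 571600.00
X̄ = 933800.00 / 8120.00 = 115.00 mm
Ȳ = 571600.00 / 8120.00 = 70.39 mm

X̄ = 115.00 mm, Ȳ = 70.39 mm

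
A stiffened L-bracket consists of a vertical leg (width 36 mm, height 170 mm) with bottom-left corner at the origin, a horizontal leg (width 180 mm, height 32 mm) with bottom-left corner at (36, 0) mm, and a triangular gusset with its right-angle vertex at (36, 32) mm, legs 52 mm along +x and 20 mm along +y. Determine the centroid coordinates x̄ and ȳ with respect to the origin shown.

vertical leg: A = 36 × 170 = 6120.00, centroid at (18.00, 85.00).
horizontal leg: A = 180 × 32 = 5760.00, centroid at (126.00, 16.00).
gusset: A = ½·52·20 = 520.00, centroid at (53.33, 38.67).
ΣA = 12400.00 mm²
ΣAx̄ = (6120.00)(18.00) + (5760.00)(126.00) + (520.00)(53.33) = 863653.33 mm³
ΣAȳ = (6120.00)(85.00) + (5760.00)(16.00) + (520.00)(38.67) = 632466.67 mm³
x̄ = 863653.33 / 12400.00 = 69.65 mm
ȳ = 632466.67 / 12400.00 = 51.01 mm

x̄ = 69.65 mm, ȳ = 51.01 mm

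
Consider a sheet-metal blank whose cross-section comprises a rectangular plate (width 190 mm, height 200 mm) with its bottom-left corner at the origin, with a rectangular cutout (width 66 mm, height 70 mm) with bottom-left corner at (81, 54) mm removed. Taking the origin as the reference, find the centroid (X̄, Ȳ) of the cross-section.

X̄ = 92.37 mm, Ȳ = 101.52 mm

plate: A = 190 × 200 = 38000.00, centroid at (95.00, 100.00).
hole: A = −(66 × 70) = -4620.00, centroid at (114.00, 89.00).
ΣA = 33380.00 mm², ΣAX̄ = 3083320.00 mm³, ΣAȲ = 3388820.00 mm³.
X̄ = 3083320.00/33380.00 = 92.37 mm; Ȳ = 3388820.00/33380.00 = 101.52 mm.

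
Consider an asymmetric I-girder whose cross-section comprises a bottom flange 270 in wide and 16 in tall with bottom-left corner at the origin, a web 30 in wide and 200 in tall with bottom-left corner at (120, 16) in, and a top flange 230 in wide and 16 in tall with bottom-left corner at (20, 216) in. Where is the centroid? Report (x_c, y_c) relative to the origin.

bottom flange: A = 270 × 16 = 4320.00, centroid at (135.00, 8.00).
web: A = 30 × 200 = 6000.00, centroid at (135.00, 116.00).
top flange: A = 230 × 16 = 3680.00, centroid at (135.00, 224.00).
ΣA = 14000.00 in², ΣAx_c = 1890000.00 in³, ΣAy_c = 1554880.00 in³.
x_c = 1890000.00/14000.00 = 135.00 in; y_c = 1554880.00/14000.00 = 111.06 in.

x_c = 135.00 in, y_c = 111.06 in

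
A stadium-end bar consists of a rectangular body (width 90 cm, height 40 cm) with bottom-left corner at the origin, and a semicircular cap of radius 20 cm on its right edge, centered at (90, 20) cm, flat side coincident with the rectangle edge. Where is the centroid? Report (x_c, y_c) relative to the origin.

Part | A | x̄ᵢ | ȳᵢ | A·x̄ᵢ | A·ȳᵢ
rectangular body | 3600.00 | 45.00 | 20.00 | 162000.00 | 72000.00
semicircular end | 628.32 | 98.49 | 20.00 | 61882.00 | 12566.37
Σ | 4228.32 |  |  | 223882.00 | 84566.37
x_c = 223882.00 / 4228.32 = 52.95 cm
y_c = 84566.37 / 4228.32 = 20.00 cm

x_c = 52.95 cm, y_c = 20.00 cm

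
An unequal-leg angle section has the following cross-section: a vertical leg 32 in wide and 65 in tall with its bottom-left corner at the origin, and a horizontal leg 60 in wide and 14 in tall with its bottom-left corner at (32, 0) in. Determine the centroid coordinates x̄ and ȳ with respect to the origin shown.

x̄ = 29.23 in, ȳ = 25.16 in

Part | A | x̄ᵢ | ȳᵢ | A·x̄ᵢ | A·ȳᵢ
vertical leg | 2080.00 | 16.00 | 32.50 | 33280.00 | 67600.00
horizontal leg | 840.00 | 62.00 | 7.00 | 52080.00 | 5880.00
Σ | 2920.00 |  |  | 85360.00 | 73480.00
x̄ = 85360.00 / 2920.00 = 29.23 in
ȳ = 73480.00 / 2920.00 = 25.16 in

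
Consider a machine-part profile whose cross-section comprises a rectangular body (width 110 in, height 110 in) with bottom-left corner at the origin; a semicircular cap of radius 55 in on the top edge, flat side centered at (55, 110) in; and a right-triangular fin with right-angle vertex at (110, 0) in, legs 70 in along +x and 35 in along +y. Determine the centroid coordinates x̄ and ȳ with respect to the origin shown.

rectangular body: A = 110 × 110 = 12100.00, centroid at (55.00, 55.00).
semicircular top: A = ½π·55² = 4751.66, centroid at (55.00, 133.34).
triangular fin: A = ½·70·35 = 1225.00, centroid at (133.33, 11.67).
ΣA = 18076.66 in²
ΣAx̄ = (12100.00)(55.00) + (4751.66)(55.00) + (1225.00)(133.33) = 1090174.57 in³
ΣAȳ = (12100.00)(55.00) + (4751.66)(133.34) + (1225.00)(11.67) = 1313390.81 in³
x̄ = 1090174.57 / 18076.66 = 60.31 in
ȳ = 1313390.81 / 18076.66 = 72.66 in

x̄ = 60.31 in, ȳ = 72.66 in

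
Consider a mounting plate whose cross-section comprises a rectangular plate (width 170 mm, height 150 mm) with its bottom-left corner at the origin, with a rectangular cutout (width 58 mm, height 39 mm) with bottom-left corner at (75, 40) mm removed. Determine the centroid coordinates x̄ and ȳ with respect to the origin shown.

x̄ = 83.15 mm, ȳ = 76.51 mm

Part | A | x̄ᵢ | ȳᵢ | A·x̄ᵢ | A·ȳᵢ
plate | 25500.00 | 85.00 | 75.00 | 2167500.00 | 1912500.00
hole | -2262.00 | 104.00 | 59.50 | -235248.00 | -134589.00
Σ | 23238.00 |  |  | 1932252.00 | 1777911.00
x̄ = 1932252.00 / 23238.00 = 83.15 mm
ȳ = 1777911.00 / 23238.00 = 76.51 mm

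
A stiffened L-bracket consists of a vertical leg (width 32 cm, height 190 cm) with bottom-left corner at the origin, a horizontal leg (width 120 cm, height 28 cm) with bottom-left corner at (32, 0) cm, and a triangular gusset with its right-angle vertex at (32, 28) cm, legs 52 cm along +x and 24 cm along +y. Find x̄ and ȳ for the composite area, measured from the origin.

vertical leg: A = 32 × 190 = 6080.00, centroid at (16.00, 95.00).
horizontal leg: A = 120 × 28 = 3360.00, centroid at (92.00, 14.00).
gusset: A = ½·52·24 = 624.00, centroid at (49.33, 36.00).
ΣA = 10064.00 cm²
ΣAx̄ = (6080.00)(16.00) + (3360.00)(92.00) + (624.00)(49.33) = 437184.00 cm³
ΣAȳ = (6080.00)(95.00) + (3360.00)(14.00) + (624.00)(36.00) = 647104.00 cm³
x̄ = 437184.00 / 10064.00 = 43.44 cm
ȳ = 647104.00 / 10064.00 = 64.30 cm

x̄ = 43.44 cm, ȳ = 64.30 cm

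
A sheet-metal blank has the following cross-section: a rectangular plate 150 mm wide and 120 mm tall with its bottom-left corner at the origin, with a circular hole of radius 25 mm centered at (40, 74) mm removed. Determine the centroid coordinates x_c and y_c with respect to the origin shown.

Part | A | x̄ᵢ | ȳᵢ | A·x̄ᵢ | A·ȳᵢ
plate | 18000.00 | 75.00 | 60.00 | 1350000.00 | 1080000.00
hole | -1963.50 | 40.00 | 74.00 | -78539.82 | -145298.66
Σ | 16036.50 |  |  | 1271460.18 | 934701.34
x_c = 1271460.18 / 16036.50 = 79.29 mm
y_c = 934701.34 / 16036.50 = 58.29 mm

x_c = 79.29 mm, y_c = 58.29 mm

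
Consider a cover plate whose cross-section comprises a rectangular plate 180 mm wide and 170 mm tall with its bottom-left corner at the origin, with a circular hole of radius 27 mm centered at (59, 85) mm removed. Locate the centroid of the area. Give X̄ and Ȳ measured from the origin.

X̄ = 92.51 mm, Ȳ = 85.00 mm

Part | A | x̄ᵢ | ȳᵢ | A·x̄ᵢ | A·ȳᵢ
plate | 30600.00 | 90.00 | 85.00 | 2754000.00 | 2601000.00
hole | -2290.22 | 59.00 | 85.00 | -135123.04 | -194668.79
Σ | 28309.78 |  |  | 2618876.96 | 2406331.21
X̄ = 2618876.96 / 28309.78 = 92.51 mm
Ȳ = 2406331.21 / 28309.78 = 85.00 mm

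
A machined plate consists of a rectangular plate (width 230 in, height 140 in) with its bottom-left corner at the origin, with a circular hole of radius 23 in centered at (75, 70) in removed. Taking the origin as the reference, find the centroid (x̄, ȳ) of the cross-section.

x̄ = 117.18 in, ȳ = 70.00 in

plate: A = 230 × 140 = 32200.00, centroid at (115.00, 70.00).
hole: A = −π·23² = -1661.90, centroid at (75.00, 70.00).
ΣA = 30538.10 in²
ΣAx̄ = (32200.00)(115.00) + (-1661.90)(75.00) = 3578357.31 in³
ΣAȳ = (32200.00)(70.00) + (-1661.90)(70.00) = 2137666.82 in³
x̄ = 3578357.31 / 30538.10 = 117.18 in
ȳ = 2137666.82 / 30538.10 = 70.00 in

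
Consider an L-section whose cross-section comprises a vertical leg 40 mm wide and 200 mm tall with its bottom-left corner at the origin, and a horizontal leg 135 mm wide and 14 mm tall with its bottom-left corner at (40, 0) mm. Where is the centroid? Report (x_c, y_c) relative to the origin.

vertical leg: A = 40 × 200 = 8000.00, centroid at (20.00, 100.00).
horizontal leg: A = 135 × 14 = 1890.00, centroid at (107.50, 7.00).
ΣA = 9890.00 mm², ΣAx_c = 363175.00 mm³, ΣAy_c = 813230.00 mm³.
x_c = 363175.00/9890.00 = 36.72 mm; y_c = 813230.00/9890.00 = 82.23 mm.

x_c = 36.72 mm, y_c = 82.23 mm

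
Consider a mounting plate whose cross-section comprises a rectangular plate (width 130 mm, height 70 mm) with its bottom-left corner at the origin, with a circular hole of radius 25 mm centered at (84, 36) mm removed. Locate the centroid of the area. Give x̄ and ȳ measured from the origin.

Part | A | x̄ᵢ | ȳᵢ | A·x̄ᵢ | A·ȳᵢ
plate | 9100.00 | 65.00 | 35.00 | 591500.00 | 318500.00
hole | -1963.50 | 84.00 | 36.00 | -164933.61 | -70685.83
Σ | 7136.50 |  |  | 426566.39 | 247814.17
x̄ = 426566.39 / 7136.50 = 59.77 mm
ȳ = 247814.17 / 7136.50 = 34.72 mm

x̄ = 59.77 mm, ȳ = 34.72 mm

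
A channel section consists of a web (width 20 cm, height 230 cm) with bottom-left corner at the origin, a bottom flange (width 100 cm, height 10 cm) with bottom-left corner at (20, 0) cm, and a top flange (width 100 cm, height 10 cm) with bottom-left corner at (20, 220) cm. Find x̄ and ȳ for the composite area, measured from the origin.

x̄ = 28.18 cm, ȳ = 115.00 cm

Part | A | x̄ᵢ | ȳᵢ | A·x̄ᵢ | A·ȳᵢ
web | 4600.00 | 10.00 | 115.00 | 46000.00 | 529000.00
bottom flange | 1000.00 | 70.00 | 5.00 | 70000.00 | 5000.00
top flange | 1000.00 | 70.00 | 225.00 | 70000.00 | 225000.00
Σ | 6600.00 |  |  | 186000.00 | 759000.00
x̄ = 186000.00 / 6600.00 = 28.18 cm
ȳ = 759000.00 / 6600.00 = 115.00 cm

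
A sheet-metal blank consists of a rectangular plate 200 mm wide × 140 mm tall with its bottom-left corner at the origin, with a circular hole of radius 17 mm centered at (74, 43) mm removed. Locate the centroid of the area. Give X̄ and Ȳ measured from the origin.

X̄ = 100.87 mm, Ȳ = 70.90 mm

plate: A = 200 × 140 = 28000.00, centroid at (100.00, 70.00).
hole: A = −π·17² = -907.92, centroid at (74.00, 43.00).
ΣA = 27092.08 mm²
ΣAX̄ = (28000.00)(100.00) + (-907.92)(74.00) = 2732813.90 mm³
ΣAȲ = (28000.00)(70.00) + (-907.92)(43.00) = 1920959.43 mm³
X̄ = 2732813.90 / 27092.08 = 100.87 mm
Ȳ = 1920959.43 / 27092.08 = 70.90 mm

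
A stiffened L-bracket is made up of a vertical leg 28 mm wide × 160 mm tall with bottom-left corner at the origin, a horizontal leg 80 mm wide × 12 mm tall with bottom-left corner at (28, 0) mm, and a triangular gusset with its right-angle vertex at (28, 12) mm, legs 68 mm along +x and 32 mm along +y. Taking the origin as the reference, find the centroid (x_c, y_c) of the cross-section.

Part | A | x̄ᵢ | ȳᵢ | A·x̄ᵢ | A·ȳᵢ
vertical leg | 4480.00 | 14.00 | 80.00 | 62720.00 | 358400.00
horizontal leg | 960.00 | 68.00 | 6.00 | 65280.00 | 5760.00
gusset | 1088.00 | 50.67 | 22.67 | 55125.33 | 24661.33
Σ | 6528.00 |  |  | 183125.33 | 388821.33
x_c = 183125.33 / 6528.00 = 28.05 mm
y_c = 388821.33 / 6528.00 = 59.56 mm

x_c = 28.05 mm, y_c = 59.56 mm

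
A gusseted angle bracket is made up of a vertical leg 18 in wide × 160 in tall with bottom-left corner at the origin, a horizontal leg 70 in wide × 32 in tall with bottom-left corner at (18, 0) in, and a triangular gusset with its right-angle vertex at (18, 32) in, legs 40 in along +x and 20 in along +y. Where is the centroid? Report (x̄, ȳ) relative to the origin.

vertical leg: A = 18 × 160 = 2880.00, centroid at (9.00, 80.00).
horizontal leg: A = 70 × 32 = 2240.00, centroid at (53.00, 16.00).
gusset: A = ½·40·20 = 400.00, centroid at (31.33, 38.67).
ΣA = 5520.00 in²
ΣAx̄ = (2880.00)(9.00) + (2240.00)(53.00) + (400.00)(31.33) = 157173.33 in³
ΣAȳ = (2880.00)(80.00) + (2240.00)(16.00) + (400.00)(38.67) = 281706.67 in³
x̄ = 157173.33 / 5520.00 = 28.47 in
ȳ = 281706.67 / 5520.00 = 51.03 in

x̄ = 28.47 in, ȳ = 51.03 in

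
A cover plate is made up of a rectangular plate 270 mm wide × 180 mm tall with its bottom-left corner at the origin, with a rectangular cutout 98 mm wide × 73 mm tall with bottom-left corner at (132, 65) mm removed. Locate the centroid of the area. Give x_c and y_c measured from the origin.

plate: A = 270 × 180 = 48600.00, centroid at (135.00, 90.00).
hole: A = −(98 × 73) = -7154.00, centroid at (181.00, 101.50).
ΣA = 41446.00 mm²
ΣAx_c = (48600.00)(135.00) + (-7154.00)(181.00) = 5266126.00 mm³
ΣAy_c = (48600.00)(90.00) + (-7154.00)(101.50) = 3647869.00 mm³
x_c = 5266126.00 / 41446.00 = 127.06 mm
y_c = 3647869.00 / 41446.00 = 88.01 mm

x_c = 127.06 mm, y_c = 88.01 mm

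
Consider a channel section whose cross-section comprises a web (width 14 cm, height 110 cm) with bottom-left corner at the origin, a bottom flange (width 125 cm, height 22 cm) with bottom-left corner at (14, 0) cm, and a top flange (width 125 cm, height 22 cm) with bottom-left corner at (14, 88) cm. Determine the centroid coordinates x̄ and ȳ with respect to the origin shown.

web: A = 14 × 110 = 1540.00, centroid at (7.00, 55.00).
bottom flange: A = 125 × 22 = 2750.00, centroid at (76.50, 11.00).
top flange: A = 125 × 22 = 2750.00, centroid at (76.50, 99.00).
ΣA = 7040.00 cm²
ΣAx̄ = (1540.00)(7.00) + (2750.00)(76.50) + (2750.00)(76.50) = 431530.00 cm³
ΣAȳ = (1540.00)(55.00) + (2750.00)(11.00) + (2750.00)(99.00) = 387200.00 cm³
x̄ = 431530.00 / 7040.00 = 61.30 cm
ȳ = 387200.00 / 7040.00 = 55.00 cm

x̄ = 61.30 cm, ȳ = 55.00 cm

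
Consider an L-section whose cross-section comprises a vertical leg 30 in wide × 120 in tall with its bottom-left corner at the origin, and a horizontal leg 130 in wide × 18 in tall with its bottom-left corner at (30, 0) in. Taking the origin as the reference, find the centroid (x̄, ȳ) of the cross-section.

vertical leg: A = 30 × 120 = 3600.00, centroid at (15.00, 60.00).
horizontal leg: A = 130 × 18 = 2340.00, centroid at (95.00, 9.00).
ΣA = 5940.00 in², ΣAx̄ = 276300.00 in³, ΣAȳ = 237060.00 in³.
x̄ = 276300.00/5940.00 = 46.52 in; ȳ = 237060.00/5940.00 = 39.91 in.

x̄ = 46.52 in, ȳ = 39.91 in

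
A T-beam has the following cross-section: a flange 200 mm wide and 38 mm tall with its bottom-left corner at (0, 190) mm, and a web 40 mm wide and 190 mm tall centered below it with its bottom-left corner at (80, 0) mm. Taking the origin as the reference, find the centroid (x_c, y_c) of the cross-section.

x_c = 100.00 mm, y_c = 152.00 mm

web: A = 40 × 190 = 7600.00, centroid at (100.00, 95.00).
flange: A = 200 × 38 = 7600.00, centroid at (100.00, 209.00).
ΣA = 15200.00 mm², ΣAx_c = 1520000.00 mm³, ΣAy_c = 2310400.00 mm³.
x_c = 1520000.00/15200.00 = 100.00 mm; y_c = 2310400.00/15200.00 = 152.00 mm.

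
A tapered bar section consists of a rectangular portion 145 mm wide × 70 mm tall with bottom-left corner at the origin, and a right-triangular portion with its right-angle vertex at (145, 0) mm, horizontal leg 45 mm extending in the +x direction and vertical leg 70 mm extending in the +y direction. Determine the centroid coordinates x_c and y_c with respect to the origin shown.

x_c = 84.25 mm, y_c = 33.43 mm

Part | A | x̄ᵢ | ȳᵢ | A·x̄ᵢ | A·ȳᵢ
rectangular portion | 10150.00 | 72.50 | 35.00 | 735875.00 | 355250.00
triangular portion | 1575.00 | 160.00 | 23.33 | 252000.00 | 36750.00
Σ | 11725.00 |  |  | 987875.00 | 392000.00
x_c = 987875.00 / 11725.00 = 84.25 mm
y_c = 392000.00 / 11725.00 = 33.43 mm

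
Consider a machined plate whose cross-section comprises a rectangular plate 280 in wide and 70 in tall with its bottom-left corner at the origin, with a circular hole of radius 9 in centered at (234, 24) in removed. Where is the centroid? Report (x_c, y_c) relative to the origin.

x_c = 138.76 in, y_c = 35.14 in

Part | A | x̄ᵢ | ȳᵢ | A·x̄ᵢ | A·ȳᵢ
plate | 19600.00 | 140.00 | 35.00 | 2744000.00 | 686000.00
hole | -254.47 | 234.00 | 24.00 | -59545.75 | -6107.26
Σ | 19345.53 |  |  | 2684454.25 | 679892.74
x_c = 2684454.25 / 19345.53 = 138.76 in
y_c = 679892.74 / 19345.53 = 35.14 in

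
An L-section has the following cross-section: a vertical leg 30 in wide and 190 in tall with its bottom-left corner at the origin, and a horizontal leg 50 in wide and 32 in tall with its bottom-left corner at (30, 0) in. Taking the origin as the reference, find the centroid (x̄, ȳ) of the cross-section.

Part | A | x̄ᵢ | ȳᵢ | A·x̄ᵢ | A·ȳᵢ
vertical leg | 5700.00 | 15.00 | 95.00 | 85500.00 | 541500.00
horizontal leg | 1600.00 | 55.00 | 16.00 | 88000.00 | 25600.00
Σ | 7300.00 |  |  | 173500.00 | 567100.00
x̄ = 173500.00 / 7300.00 = 23.77 in
ȳ = 567100.00 / 7300.00 = 77.68 in

x̄ = 23.77 in, ȳ = 77.68 in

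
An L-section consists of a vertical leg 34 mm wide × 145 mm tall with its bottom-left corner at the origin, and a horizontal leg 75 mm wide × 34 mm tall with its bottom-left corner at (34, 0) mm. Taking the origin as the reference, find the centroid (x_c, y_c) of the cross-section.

x_c = 35.58 mm, y_c = 53.58 mm

vertical leg: A = 34 × 145 = 4930.00, centroid at (17.00, 72.50).
horizontal leg: A = 75 × 34 = 2550.00, centroid at (71.50, 17.00).
ΣA = 7480.00 mm²
ΣAx_c = (4930.00)(17.00) + (2550.00)(71.50) = 266135.00 mm³
ΣAy_c = (4930.00)(72.50) + (2550.00)(17.00) = 400775.00 mm³
x_c = 266135.00 / 7480.00 = 35.58 mm
y_c = 400775.00 / 7480.00 = 53.58 mm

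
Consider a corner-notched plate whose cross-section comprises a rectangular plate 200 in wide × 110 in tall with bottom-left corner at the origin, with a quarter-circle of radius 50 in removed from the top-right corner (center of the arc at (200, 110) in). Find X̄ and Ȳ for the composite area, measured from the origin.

Part | A | x̄ᵢ | ȳᵢ | A·x̄ᵢ | A·ȳᵢ
plate | 22000.00 | 100.00 | 55.00 | 2200000.00 | 1210000.00
removed quarter-circle | -1963.50 | 178.78 | 88.78 | -351032.42 | -174317.83
Σ | 20036.50 |  |  | 1848967.58 | 1035682.17
X̄ = 1848967.58 / 20036.50 = 92.28 in
Ȳ = 1035682.17 / 20036.50 = 51.69 in

X̄ = 92.28 in, Ȳ = 51.69 in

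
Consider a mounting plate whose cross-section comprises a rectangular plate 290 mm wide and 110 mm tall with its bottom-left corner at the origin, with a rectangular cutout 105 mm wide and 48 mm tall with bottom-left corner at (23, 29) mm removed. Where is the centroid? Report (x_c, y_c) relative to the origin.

Part | A | x̄ᵢ | ȳᵢ | A·x̄ᵢ | A·ȳᵢ
plate | 31900.00 | 145.00 | 55.00 | 4625500.00 | 1754500.00
hole | -5040.00 | 75.50 | 53.00 | -380520.00 | -267120.00
Σ | 26860.00 |  |  | 4244980.00 | 1487380.00
x_c = 4244980.00 / 26860.00 = 158.04 mm
y_c = 1487380.00 / 26860.00 = 55.38 mm

x_c = 158.04 mm, y_c = 55.38 mm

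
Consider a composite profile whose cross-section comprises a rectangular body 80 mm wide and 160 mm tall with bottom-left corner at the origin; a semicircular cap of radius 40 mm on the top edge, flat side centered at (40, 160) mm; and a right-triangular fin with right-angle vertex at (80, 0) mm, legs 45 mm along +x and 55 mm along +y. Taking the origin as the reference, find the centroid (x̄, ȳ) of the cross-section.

rectangular body: A = 80 × 160 = 12800.00, centroid at (40.00, 80.00).
semicircular top: A = ½π·40² = 2513.27, centroid at (40.00, 176.98).
triangular fin: A = ½·45·55 = 1237.50, centroid at (95.00, 18.33).
ΣA = 16550.77 mm²
ΣAx̄ = (12800.00)(40.00) + (2513.27)(40.00) + (1237.50)(95.00) = 730093.46 mm³
ΣAȳ = (12800.00)(80.00) + (2513.27)(176.98) + (1237.50)(18.33) = 1491478.03 mm³
x̄ = 730093.46 / 16550.77 = 44.11 mm
ȳ = 1491478.03 / 16550.77 = 90.12 mm

x̄ = 44.11 mm, ȳ = 90.12 mm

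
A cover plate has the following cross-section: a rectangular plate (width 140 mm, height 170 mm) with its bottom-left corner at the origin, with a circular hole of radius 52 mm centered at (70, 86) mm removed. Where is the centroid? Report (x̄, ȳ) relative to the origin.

plate: A = 140 × 170 = 23800.00, centroid at (70.00, 85.00).
hole: A = −π·52² = -8494.87, centroid at (70.00, 86.00).
ΣA = 15305.13 mm², ΣAx̄ = 1071359.34 mm³, ΣAȳ = 1292441.48 mm³.
x̄ = 1071359.34/15305.13 = 70.00 mm; ȳ = 1292441.48/15305.13 = 84.44 mm.

x̄ = 70.00 mm, ȳ = 84.44 mm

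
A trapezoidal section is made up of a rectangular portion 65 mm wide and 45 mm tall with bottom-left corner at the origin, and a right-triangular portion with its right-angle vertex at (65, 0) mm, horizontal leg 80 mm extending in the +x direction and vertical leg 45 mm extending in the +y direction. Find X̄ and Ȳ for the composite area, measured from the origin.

Part | A | x̄ᵢ | ȳᵢ | A·x̄ᵢ | A·ȳᵢ
rectangular portion | 2925.00 | 32.50 | 22.50 | 95062.50 | 65812.50
triangular portion | 1800.00 | 91.67 | 15.00 | 165000.00 | 27000.00
Σ | 4725.00 |  |  | 260062.50 | 92812.50
X̄ = 260062.50 / 4725.00 = 55.04 mm
Ȳ = 92812.50 / 4725.00 = 19.64 mm

X̄ = 55.04 mm, Ȳ = 19.64 mm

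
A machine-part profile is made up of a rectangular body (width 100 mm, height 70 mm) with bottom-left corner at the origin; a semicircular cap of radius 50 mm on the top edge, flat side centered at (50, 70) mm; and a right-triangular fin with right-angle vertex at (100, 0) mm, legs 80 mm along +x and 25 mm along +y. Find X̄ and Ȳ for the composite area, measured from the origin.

X̄ = 56.43 mm, Ȳ = 51.27 mm

Part | A | x̄ᵢ | ȳᵢ | A·x̄ᵢ | A·ȳᵢ
rectangular body | 7000.00 | 50.00 | 35.00 | 350000.00 | 245000.00
semicircular top | 3926.99 | 50.00 | 91.22 | 196349.54 | 358222.69
triangular fin | 1000.00 | 126.67 | 8.33 | 126666.67 | 8333.33
Σ | 11926.99 |  |  | 673016.21 | 611556.02
X̄ = 673016.21 / 11926.99 = 56.43 mm
Ȳ = 611556.02 / 11926.99 = 51.27 mm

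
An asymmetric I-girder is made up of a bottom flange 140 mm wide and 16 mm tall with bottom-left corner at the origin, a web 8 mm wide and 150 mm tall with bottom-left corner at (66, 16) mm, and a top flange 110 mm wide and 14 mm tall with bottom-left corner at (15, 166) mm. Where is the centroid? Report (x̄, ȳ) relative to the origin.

x̄ = 70.00 mm, ȳ = 79.02 mm

bottom flange: A = 140 × 16 = 2240.00, centroid at (70.00, 8.00).
web: A = 8 × 150 = 1200.00, centroid at (70.00, 91.00).
top flange: A = 110 × 14 = 1540.00, centroid at (70.00, 173.00).
ΣA = 4980.00 mm²
ΣAx̄ = (2240.00)(70.00) + (1200.00)(70.00) + (1540.00)(70.00) = 348600.00 mm³
ΣAȳ = (2240.00)(8.00) + (1200.00)(91.00) + (1540.00)(173.00) = 393540.00 mm³
x̄ = 348600.00 / 4980.00 = 70.00 mm
ȳ = 393540.00 / 4980.00 = 79.02 mm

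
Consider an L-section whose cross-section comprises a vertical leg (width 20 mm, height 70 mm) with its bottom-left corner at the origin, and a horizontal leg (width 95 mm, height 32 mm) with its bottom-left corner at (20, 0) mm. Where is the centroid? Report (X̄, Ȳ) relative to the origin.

X̄ = 49.37 mm, Ȳ = 21.99 mm

vertical leg: A = 20 × 70 = 1400.00, centroid at (10.00, 35.00).
horizontal leg: A = 95 × 32 = 3040.00, centroid at (67.50, 16.00).
ΣA = 4440.00 mm²
ΣAX̄ = (1400.00)(10.00) + (3040.00)(67.50) = 219200.00 mm³
ΣAȲ = (1400.00)(35.00) + (3040.00)(16.00) = 97640.00 mm³
X̄ = 219200.00 / 4440.00 = 49.37 mm
Ȳ = 97640.00 / 4440.00 = 21.99 mm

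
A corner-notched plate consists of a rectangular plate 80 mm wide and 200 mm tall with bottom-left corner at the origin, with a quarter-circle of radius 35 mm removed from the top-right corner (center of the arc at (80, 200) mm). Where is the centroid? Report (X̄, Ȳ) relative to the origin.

plate: A = 80 × 200 = 16000.00, centroid at (40.00, 100.00).
removed quarter-circle: A = −¼π·35² = -962.11, centroid at (65.15, 185.15).
ΣA = 15037.89 mm²
ΣAX̄ = (16000.00)(40.00) + (-962.11)(65.15) = 577322.65 mm³
ΣAȲ = (16000.00)(100.00) + (-962.11)(185.15) = 1421869.12 mm³
X̄ = 577322.65 / 15037.89 = 38.39 mm
Ȳ = 1421869.12 / 15037.89 = 94.55 mm

X̄ = 38.39 mm, Ȳ = 94.55 mm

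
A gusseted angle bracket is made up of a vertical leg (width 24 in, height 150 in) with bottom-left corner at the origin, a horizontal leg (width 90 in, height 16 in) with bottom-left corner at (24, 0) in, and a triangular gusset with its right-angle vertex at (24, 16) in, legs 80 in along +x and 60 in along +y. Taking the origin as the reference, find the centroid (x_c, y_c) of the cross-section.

vertical leg: A = 24 × 150 = 3600.00, centroid at (12.00, 75.00).
horizontal leg: A = 90 × 16 = 1440.00, centroid at (69.00, 8.00).
gusset: A = ½·80·60 = 2400.00, centroid at (50.67, 36.00).
ΣA = 7440.00 in², ΣAx_c = 264160.00 in³, ΣAy_c = 367920.00 in³.
x_c = 264160.00/7440.00 = 35.51 in; y_c = 367920.00/7440.00 = 49.45 in.

x_c = 35.51 in, y_c = 49.45 in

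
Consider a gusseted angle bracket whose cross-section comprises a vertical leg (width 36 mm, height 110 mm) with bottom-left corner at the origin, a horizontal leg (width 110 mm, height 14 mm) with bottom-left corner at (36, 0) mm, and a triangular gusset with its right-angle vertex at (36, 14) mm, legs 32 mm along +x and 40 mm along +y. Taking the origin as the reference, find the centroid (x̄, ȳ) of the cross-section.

x̄ = 39.30 mm, ȳ = 40.08 mm

vertical leg: A = 36 × 110 = 3960.00, centroid at (18.00, 55.00).
horizontal leg: A = 110 × 14 = 1540.00, centroid at (91.00, 7.00).
gusset: A = ½·32·40 = 640.00, centroid at (46.67, 27.33).
ΣA = 6140.00 mm², ΣAx̄ = 241286.67 mm³, ΣAȳ = 246073.33 mm³.
x̄ = 241286.67/6140.00 = 39.30 mm; ȳ = 246073.33/6140.00 = 40.08 mm.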